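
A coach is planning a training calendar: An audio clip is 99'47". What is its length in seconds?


Minutes: 99
Seconds: 47
Convert minutes to seconds: 99 x 60 = 5940
Add remaining seconds: 5940 + 47 = 5987

5987


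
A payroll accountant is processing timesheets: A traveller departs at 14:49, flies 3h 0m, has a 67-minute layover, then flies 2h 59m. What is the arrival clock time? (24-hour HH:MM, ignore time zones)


Depart: 14:49
Leg 1: +180 min -> 17:49
Layover: +67 min -> 18:56
Leg 2: +179 min -> 21:55
Total travel: 426 minutes = 7h 6m
Arrival: 21:55

21:55


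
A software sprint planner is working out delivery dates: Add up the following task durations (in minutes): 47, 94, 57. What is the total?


Durations: 47, 94, 57
Running sum: 47
+ 94 = 141
+ 57 = 198
Total duration: 198 minutes
That is 3 hours and 18 minutes

198


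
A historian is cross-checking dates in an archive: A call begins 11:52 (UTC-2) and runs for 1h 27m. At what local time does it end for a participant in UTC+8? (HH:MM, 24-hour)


Start: 11:52 in UTC-2
Step 1 - add duration:
  minutes: 52 + 27 = 79 (carry 1h)
  hours: 11 + 1 + 1 = 13
  end in UTC-2: 13:19
Step 2 - convert UTC-2 -> UTC+8:
  offset difference: 8 - (-2) = 10 hours
  13 + (10) = 23 -> mod 24 = 23
Result: 23:19 in UTC+8

23:19


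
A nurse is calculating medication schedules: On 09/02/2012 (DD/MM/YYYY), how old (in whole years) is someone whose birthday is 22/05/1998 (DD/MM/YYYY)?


Birth: 1998-05-22
Reference: 2012-02-09
Year difference: 2012 - 1998 = 14
Has birthday (05-22) occurred by 02-09? No
Birthday not yet reached this year -> subtract 1
Age in full years: 13

13


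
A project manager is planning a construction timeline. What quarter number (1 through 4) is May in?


Month: May (month 5)
Q1: January-March (months 1-3)
Q2: April-June (months 4-6)
Q3: July-September (months 7-9)
Q4: October-December (months 10-12)
Month 5 falls in Q2

2


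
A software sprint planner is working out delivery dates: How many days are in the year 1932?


Year: 1932
Check leap year rules:
Divisible by 4? Yes
Divisible by 100? No
1932 is a leap year
Days: 366

366


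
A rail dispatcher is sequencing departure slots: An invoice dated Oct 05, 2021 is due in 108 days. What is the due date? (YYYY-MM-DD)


Start: 2021-10-05
Adding 108 days
Days remaining in October: 26
After October: 82 days still to add
November 2021: 30 days, 52 remaining
December 2021: 31 days, 21 remaining
January 2022 has 31 days, need 21
Result: 2022-01-21

2022-01-21


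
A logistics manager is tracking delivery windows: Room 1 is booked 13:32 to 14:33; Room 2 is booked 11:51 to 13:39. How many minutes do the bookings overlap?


Interval A: [812, 873] minutes from midnight
Interval B: [711, 819] minutes from midnight
Overlap start = max(812, 711) = 812
Overlap end = min(873, 819) = 819
Overlap = 819 - 812 = 7 minutes

7


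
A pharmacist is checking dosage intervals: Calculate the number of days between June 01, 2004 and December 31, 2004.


Start: June 01, 2004
End: December 31, 2004
Days left in June: 29
July: 31
August: 31
September: 30
October: 31
... plus remaining months
Sum of remaining months: 184
Total: 29 + 184 = 213

213


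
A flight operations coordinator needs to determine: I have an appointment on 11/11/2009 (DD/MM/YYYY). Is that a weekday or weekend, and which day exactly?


Date: 2009-11-11
January 1, 2009 is a Thursday
Day of year: 315
Offset from Jan 1: 314 days
314 mod 7 = 6
Result: Wednesday

Wednesday


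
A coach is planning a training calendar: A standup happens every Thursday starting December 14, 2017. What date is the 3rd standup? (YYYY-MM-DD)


First occurrence: 2017-12-14 (occurrence 1)
Each occurrence is 7 days after the previous.
Occurrence 3 is 2 weeks after the first.
2 weeks = 14 days
2017-12-14 + 14 days = 2017-12-28

2017-12-28


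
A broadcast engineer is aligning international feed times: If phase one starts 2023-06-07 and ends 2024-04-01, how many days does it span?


Start date: 2023-06-07
End date: 2024-04-01
Jun 2023: +24 days
Jul 2023: +31 days
Aug 2023: +31 days
... (7 more months)
Total: 299 days

299


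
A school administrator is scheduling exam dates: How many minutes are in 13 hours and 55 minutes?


Hours: 13
Minutes: 55
Convert hours to minutes: 13 x 60 = 780
Add remaining minutes: 780 + 55 = 835

835


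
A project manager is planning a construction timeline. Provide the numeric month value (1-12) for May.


Calendar month order:
4. April
5. May <--
6. June
May is month number 5

5


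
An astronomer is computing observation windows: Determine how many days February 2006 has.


Month: February
Year: 2006
2006 is not a leap year
February has 28 days
Total: 28 days

28


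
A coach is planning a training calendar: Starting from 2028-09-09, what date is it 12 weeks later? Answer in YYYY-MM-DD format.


Start: 2028-09-09
Weeks to add: 12
Convert to days: 12 x 7 = 84 days
Add 84 days to 2028-09-09
Result: 2028-12-02

2028-12-02


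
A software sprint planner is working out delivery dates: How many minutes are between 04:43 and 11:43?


Start time: 04:43 = 283 minutes from midnight
End time: 11:43 = 703 minutes from midnight
Difference: 703 - 283 = 420 minutes
That is 7 hours and 0 minutes

420


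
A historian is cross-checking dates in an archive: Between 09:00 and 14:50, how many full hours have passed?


Start: 09:00
End: 14:50
Hour difference: 14 - 9 = 5 hours
Minute difference: 50 - 0 = 50 minutes
Total minutes: 350
Complete hours: 350 / 60 = 5 (remainder 50)

5


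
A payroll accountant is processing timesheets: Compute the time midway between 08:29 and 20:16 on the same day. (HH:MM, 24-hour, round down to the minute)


Start time: 08:29 = 509 minutes from midnight
End time: 20:16 = 1216 minutes from midnight
Sum: 509 + 1216 = 1725
Midpoint: 1725 / 2 = 862 minutes
Convert: 862 / 60 = 14 hours, 22 minutes
Result: 14:22

14:22


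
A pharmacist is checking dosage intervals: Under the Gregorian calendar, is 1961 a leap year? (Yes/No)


Year: 1961
Divisible by 4? 1961 / 4 = 490.25 -> No
Not divisible by 4, so NOT a leap year

No


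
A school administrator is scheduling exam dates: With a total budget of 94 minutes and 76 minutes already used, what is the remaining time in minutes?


Total budget: 94 minutes
Time used: 76 minutes
Remaining: 94 - 76 = 18 minutes
Percent used: 80.9%
Percent remaining: 19.1%

18


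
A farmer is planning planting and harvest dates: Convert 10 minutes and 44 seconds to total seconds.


Minutes: 10
Extra seconds: 44
Seconds per minute: 60
Minutes to seconds: 10 x 60 = 600
Total: 600 + 44 = 644

644


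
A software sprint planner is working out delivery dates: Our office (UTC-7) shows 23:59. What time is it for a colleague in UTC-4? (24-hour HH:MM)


Local time: 23:59 at UTC-7 (offset -7h)
Target zone: UTC-4 (offset -4h)
Difference: -4 - (-7) = 3 hours
Calculation: 23 + (3) = 26
Wraparound: (26) mod 24 = 2
Result: 02:59

02:59


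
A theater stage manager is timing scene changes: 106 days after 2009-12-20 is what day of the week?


Start: 2009-12-20 (Sunday)
Step 1 - find target date: add 106 days
  2009-12-20 + 106 days = 2010-04-05
Step 2 - day of week:
  106 mod 7 = 1
  Sunday + 1 days -> Monday
Result: Monday (2010-04-05)

Monday


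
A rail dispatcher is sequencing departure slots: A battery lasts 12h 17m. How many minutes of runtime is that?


Hours: 12
Extra minutes: 17
Minutes per hour: 60
Hours to minutes: 12 x 60 = 720
Total: 720 + 17 = 737

737


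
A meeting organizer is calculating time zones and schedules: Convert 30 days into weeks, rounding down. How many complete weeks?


Total days: 30
Days per week: 7
Division: 30 / 7 = 4 remainder 2
Complete weeks: 4
Remaining days: 2

4


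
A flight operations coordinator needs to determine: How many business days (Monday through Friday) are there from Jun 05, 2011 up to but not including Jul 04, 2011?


Start: 2011-06-05 (Sunday)
End (exclusive): 2011-07-04 (Monday)
Total calendar days: 29
Full weeks: 29 // 7 = 4 -> 20 weekdays
Remaining 1 days starting on Sunday:
  Sun(-) -> 0 weekdays
Total business days: 20 + 0 = 20

20


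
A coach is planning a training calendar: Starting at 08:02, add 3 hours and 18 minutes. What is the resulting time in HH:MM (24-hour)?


Start time: 08:02
Adding: 3 hours 18 minutes
Minutes: 2 + 18 = 20
Hours: 8 + 3 + 0 = 11
Result: 11:20

11:20


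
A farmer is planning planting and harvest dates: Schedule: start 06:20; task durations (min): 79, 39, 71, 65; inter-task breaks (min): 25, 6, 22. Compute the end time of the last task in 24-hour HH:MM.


Start: 06:20 = 380 min from midnight
  after task 1 (79 min): 07:39
  after break (25 min): 08:04
  after task 2 (39 min): 08:43
  after break (6 min): 08:49
  after task 3 (71 min): 10:00
  after break (22 min): 10:22
  after task 4 (65 min): 11:27
Total elapsed: 307 minutes
End time: 11:27

11:27


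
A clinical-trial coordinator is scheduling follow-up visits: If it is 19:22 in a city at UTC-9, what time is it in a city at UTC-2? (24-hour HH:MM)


Local time: 19:22 at UTC-9 (offset -9h)
Target zone: UTC-2 (offset -2h)
Difference: -2 - (-9) = 7 hours
Calculation: 19 + (7) = 26
Wraparound: (26) mod 24 = 2
Result: 02:22

02:22


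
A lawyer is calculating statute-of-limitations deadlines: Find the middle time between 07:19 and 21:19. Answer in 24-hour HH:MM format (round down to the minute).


Start time: 07:19 = 439 minutes from midnight
End time: 21:19 = 1279 minutes from midnight
Sum: 439 + 1279 = 1718
Midpoint: 1718 / 2 = 859 minutes
Convert: 859 / 60 = 14 hours, 19 minutes
Result: 14:19

14:19


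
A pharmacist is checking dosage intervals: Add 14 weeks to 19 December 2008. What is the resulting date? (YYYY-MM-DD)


Start: 2008-12-19
Weeks to add: 14
Convert to days: 14 x 7 = 98 days
Add 98 days to 2008-12-19
Result: 2009-03-27

2009-03-27


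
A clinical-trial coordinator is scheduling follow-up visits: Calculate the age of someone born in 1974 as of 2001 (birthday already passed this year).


Birth year: 1974
Current year: 2001
Age = current year - birth year
Age = 2001 - 1974 = 27

27


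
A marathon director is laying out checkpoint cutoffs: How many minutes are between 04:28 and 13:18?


Start time: 04:28 = 268 minutes from midnight
End time: 13:18 = 798 minutes from midnight
Difference: 798 - 268 = 530 minutes
That is 8 hours and 50 minutes

530


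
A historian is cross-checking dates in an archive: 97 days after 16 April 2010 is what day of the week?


Start: 2010-04-16 (Friday)
Step 1 - find target date: add 97 days
  2010-04-16 + 97 days = 2010-07-22
Step 2 - day of week:
  97 mod 7 = 6
  Friday + 6 days -> Thursday
Result: Thursday (2010-07-22)

Thursday


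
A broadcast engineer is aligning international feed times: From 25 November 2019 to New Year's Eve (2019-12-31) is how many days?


Start: November 25, 2019
End: December 31, 2019
Days left in November: 5
December: 31
Sum of remaining months: 31
Total: 5 + 31 = 36

36


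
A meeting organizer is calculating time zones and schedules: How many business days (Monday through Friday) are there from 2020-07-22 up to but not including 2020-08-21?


Start: 2020-07-22 (Wednesday)
End (exclusive): 2020-08-21 (Friday)
Total calendar days: 30
Full weeks: 30 // 7 = 4 -> 20 weekdays
Remaining 2 days starting on Wednesday:
  Wed(w), Thu(w) -> 2 weekdays
Total business days: 20 + 2 = 22

22


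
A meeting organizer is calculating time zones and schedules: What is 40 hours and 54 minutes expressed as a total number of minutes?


Hours: 40
Minutes: 54
Convert hours to minutes: 40 x 60 = 2400
Add remaining minutes: 2400 + 54 = 2454

2454


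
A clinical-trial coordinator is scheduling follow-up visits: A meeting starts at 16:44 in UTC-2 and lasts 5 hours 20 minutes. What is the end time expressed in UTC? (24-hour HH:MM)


Start: 16:44 in UTC-2
Step 1 - add duration:
  minutes: 44 + 20 = 64 (carry 1h)
  hours: 16 + 5 + 1 = 22
  end in UTC-2: 22:04
Step 2 - convert UTC-2 -> UTC:
  offset difference: 0 - (-2) = 2 hours
  22 + (2) = 24 -> mod 24 = 0
Result: 00:04 in UTC

00:04


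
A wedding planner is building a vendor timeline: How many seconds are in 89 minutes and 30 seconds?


Minutes: 89
Seconds: 30
Convert minutes to seconds: 89 x 60 = 5340
Add remaining seconds: 5340 + 30 = 5370

5370


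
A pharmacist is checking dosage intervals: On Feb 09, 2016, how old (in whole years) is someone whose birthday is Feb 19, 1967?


Birth: 1967-02-19
Reference: 2016-02-09
Year difference: 2016 - 1967 = 49
Has birthday (02-19) occurred by 02-09? No
Birthday not yet reached this year -> subtract 1
Age in full years: 48

48


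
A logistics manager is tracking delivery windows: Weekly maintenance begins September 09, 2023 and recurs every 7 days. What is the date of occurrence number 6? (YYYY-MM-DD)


First occurrence: 2023-09-09 (occurrence 1)
Each occurrence is 7 days after the previous.
Occurrence 6 is 5 weeks after the first.
5 weeks = 35 days
2023-09-09 + 35 days = 2023-10-14

2023-10-14


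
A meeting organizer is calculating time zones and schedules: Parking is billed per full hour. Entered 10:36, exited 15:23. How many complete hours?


Start: 10:36
End: 15:23
Hour difference: 15 - 10 = 5 hours
Minute difference: 23 - 36 = -13 minutes
Total minutes: 287
Complete hours: 287 / 60 = 4 (remainder 47)

4


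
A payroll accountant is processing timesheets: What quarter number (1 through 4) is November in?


Month: November (month 11)
Q1: January-March (months 1-3)
Q2: April-June (months 4-6)
Q3: July-September (months 7-9)
Q4: October-December (months 10-12)
Month 11 falls in Q4

4


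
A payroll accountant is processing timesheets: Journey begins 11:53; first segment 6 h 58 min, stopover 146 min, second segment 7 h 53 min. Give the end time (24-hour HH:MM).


Depart: 11:53
Leg 1: +418 min -> 18:51
Layover: +146 min -> 21:17
Leg 2: +473 min -> 05:10
Total travel: 1037 minutes = 17h 17m
Arrival: 05:10

05:10


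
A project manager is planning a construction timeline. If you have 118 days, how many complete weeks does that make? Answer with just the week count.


Total days: 118
Days per week: 7
Division: 118 / 7 = 16 remainder 6
Complete weeks: 16
Remaining days: 6

16


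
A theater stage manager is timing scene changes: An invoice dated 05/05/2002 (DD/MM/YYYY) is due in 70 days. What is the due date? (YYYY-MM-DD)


Start: 2002-05-05
Adding 70 days
Days remaining in May: 26
After May: 44 days still to add
June 2002: 30 days, 14 remaining
July 2002 has 31 days, need 14
Result: 2002-07-14

2002-07-14


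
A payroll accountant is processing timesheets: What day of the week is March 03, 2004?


Date: 2004-03-03
January 1, 2004 is a Thursday
Day of year: 63
Offset from Jan 1: 62 days
62 mod 7 = 6
Result: Wednesday

Wednesday


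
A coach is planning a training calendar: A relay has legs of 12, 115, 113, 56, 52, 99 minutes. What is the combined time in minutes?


Durations: 12, 115, 113, 56, 52, 99
Running sum: 12
+ 115 = 127
+ 113 = 240
+ 56 = 296
+ 52 = 348
+ 99 = 447
Total duration: 447 minutes
That is 7 hours and 27 minutes

447


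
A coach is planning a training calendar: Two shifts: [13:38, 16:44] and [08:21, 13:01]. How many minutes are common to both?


Interval A: [818, 1004] minutes from midnight
Interval B: [501, 781] minutes from midnight
Overlap start = max(818, 501) = 818
Overlap end = min(1004, 781) = 781
End <= start, so the intervals do not overlap: 0 minutes

0


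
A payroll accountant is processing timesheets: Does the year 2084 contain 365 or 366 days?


Year: 2084
Check leap year rules:
Divisible by 4? Yes
Divisible by 100? No
2084 is a leap year
Days: 366

366


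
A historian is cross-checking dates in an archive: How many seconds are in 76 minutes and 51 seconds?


Minutes: 76
Extra seconds: 51
Seconds per minute: 60
Minutes to seconds: 76 x 60 = 4560
Total: 4560 + 51 = 4611

4611


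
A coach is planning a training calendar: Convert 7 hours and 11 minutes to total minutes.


Hours: 7
Extra minutes: 11
Minutes per hour: 60
Hours to minutes: 7 x 60 = 420
Total: 420 + 11 = 431

431


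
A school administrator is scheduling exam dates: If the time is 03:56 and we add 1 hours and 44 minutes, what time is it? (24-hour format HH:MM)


Start time: 03:56
Adding: 1 hours 44 minutes
Minutes: 56 + 44 = 100
Minute overflow: 100 >= 60, so carry 1 hour, minutes = 40
Hours: 3 + 1 + 1 = 5
Result: 05:40

05:40


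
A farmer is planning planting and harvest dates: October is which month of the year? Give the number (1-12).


Calendar month order:
9. September
10. October <--
11. November
October is month number 10

10


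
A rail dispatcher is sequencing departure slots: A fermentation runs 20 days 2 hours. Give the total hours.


Days: 20
Extra hours: 2
Hours per day: 24
Days to hours: 20 x 24 = 480
Total: 480 + 2 = 482

482


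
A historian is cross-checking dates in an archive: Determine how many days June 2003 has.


Month: June
Year: 2003
June is a 30-day month
Total: 30 days

30


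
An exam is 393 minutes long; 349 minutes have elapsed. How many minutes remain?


Total budget: 393 minutes
Time used: 349 minutes
Remaining: 393 - 349 = 44 minutes
Percent used: 88.8%
Percent remaining: 11.2%

44


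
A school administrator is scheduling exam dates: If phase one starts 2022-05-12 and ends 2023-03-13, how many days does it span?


Start date: 2022-05-12
End date: 2023-03-13
May 2022: +20 days
Jun 2022: +30 days
Jul 2022: +31 days
... (8 more months)
Total: 305 days

305


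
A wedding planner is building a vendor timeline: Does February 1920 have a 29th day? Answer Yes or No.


Year: 1920
Divisible by 4? 1920 / 4 = 480.0 -> Yes
Divisible by 100? 1920 / 100 = 19.2 -> No
Divisible by 4 but not 100, so it IS a leap year

Yes


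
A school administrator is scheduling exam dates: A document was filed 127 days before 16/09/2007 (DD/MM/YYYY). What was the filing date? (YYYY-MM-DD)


Start: 2007-09-16
Subtracting 127 days
Days already passed in September: 16
After going back through September: 111 more days to subtract
August 2007: 31 days, 80 remaining
July 2007: 31 days, 49 remaining
June 2007: 30 days, 19 remaining
May 2007 has 31 days, need 19
Result: 2007-05-12

2007-05-12


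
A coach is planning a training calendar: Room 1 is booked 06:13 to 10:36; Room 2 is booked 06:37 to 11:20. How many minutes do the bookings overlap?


Interval A: [373, 636] minutes from midnight
Interval B: [397, 680] minutes from midnight
Overlap start = max(373, 397) = 397
Overlap end = min(636, 680) = 636
Overlap = 636 - 397 = 239 minutes

239


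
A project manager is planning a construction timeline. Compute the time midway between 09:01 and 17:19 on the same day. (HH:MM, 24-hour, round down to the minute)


Start time: 09:01 = 541 minutes from midnight
End time: 17:19 = 1039 minutes from midnight
Sum: 541 + 1039 = 1580
Midpoint: 1580 / 2 = 790 minutes
Convert: 790 / 60 = 13 hours, 10 minutes
Result: 13:10

13:10


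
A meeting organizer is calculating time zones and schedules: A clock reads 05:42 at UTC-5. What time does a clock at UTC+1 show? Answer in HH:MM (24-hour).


Local time: 05:42 at UTC-5 (offset -5h)
Target zone: UTC+1 (offset 1h)
Difference: 1 - (-5) = 6 hours
Calculation: 5 + (6) = 11
Result: 11:42

11:42


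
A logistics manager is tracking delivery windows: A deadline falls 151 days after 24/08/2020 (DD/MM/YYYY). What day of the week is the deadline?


Start: 2020-08-24 (Monday)
Step 1 - find target date: add 151 days
  2020-08-24 + 151 days = 2021-01-22
Step 2 - day of week:
  151 mod 7 = 4
  Monday + 4 days -> Friday
Result: Friday (2021-01-22)

Friday


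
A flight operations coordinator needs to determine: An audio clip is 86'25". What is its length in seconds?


Minutes: 86
Seconds: 25
Convert minutes to seconds: 86 x 60 = 5160
Add remaining seconds: 5160 + 25 = 5185

5185


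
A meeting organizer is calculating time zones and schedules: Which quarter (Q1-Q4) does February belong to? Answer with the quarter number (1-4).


Month: February (month 2)
Q1: January-March (months 1-3)
Q2: April-June (months 4-6)
Q3: July-September (months 7-9)
Q4: October-December (months 10-12)
Month 2 falls in Q1

1


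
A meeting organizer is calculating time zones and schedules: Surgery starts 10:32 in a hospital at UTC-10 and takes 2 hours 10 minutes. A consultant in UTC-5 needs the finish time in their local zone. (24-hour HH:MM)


Start: 10:32 in UTC-10
Step 1 - add duration:
  minutes: 32 + 10 = 42
  hours: 10 + 2 + 0 = 12
  end in UTC-10: 12:42
Step 2 - convert UTC-10 -> UTC-5:
  offset difference: -5 - (-10) = 5 hours
  12 + (5) = 17 -> mod 24 = 17
Result: 17:42 in UTC-5

17:42


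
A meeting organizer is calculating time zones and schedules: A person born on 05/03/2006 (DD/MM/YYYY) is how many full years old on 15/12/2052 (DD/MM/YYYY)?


Birth: 2006-03-05
Reference: 2052-12-15
Year difference: 2052 - 2006 = 46
Has birthday (03-05) occurred by 12-15? Yes
Age in full years: 46

46


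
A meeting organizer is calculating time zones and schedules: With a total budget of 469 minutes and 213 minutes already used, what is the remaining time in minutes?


Total budget: 469 minutes
Time used: 213 minutes
Remaining: 469 - 213 = 256 minutes
Percent used: 45.4%
Percent remaining: 54.6%

256


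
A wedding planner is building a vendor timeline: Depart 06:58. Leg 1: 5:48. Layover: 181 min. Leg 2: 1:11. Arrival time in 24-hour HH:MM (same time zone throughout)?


Depart: 06:58
Leg 1: +348 min -> 12:46
Layover: +181 min -> 15:47
Leg 2: +71 min -> 16:58
Total travel: 600 minutes = 10h 0m
Arrival: 16:58

16:58


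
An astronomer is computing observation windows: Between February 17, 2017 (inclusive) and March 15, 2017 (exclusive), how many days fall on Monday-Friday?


Start: 2017-02-17 (Friday)
End (exclusive): 2017-03-15 (Wednesday)
Total calendar days: 26
Full weeks: 26 // 7 = 3 -> 15 weekdays
Remaining 5 days starting on Friday:
  Fri(w), Sat(-), Sun(-), Mon(w), Tue(w) -> 3 weekdays
Total business days: 15 + 3 = 18

18


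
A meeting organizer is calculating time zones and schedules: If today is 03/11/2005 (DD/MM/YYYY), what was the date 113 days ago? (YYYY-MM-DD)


Start: 2005-11-03
Subtracting 113 days
Days already passed in November: 3
After going back through November: 110 more days to subtract
October 2005: 31 days, 79 remaining
September 2005: 30 days, 49 remaining
August 2005: 31 days, 18 remaining
July 2005 has 31 days, need 18
Result: 2005-07-13

2005-07-13


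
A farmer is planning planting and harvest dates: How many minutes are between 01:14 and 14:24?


Start time: 01:14 = 74 minutes from midnight
End time: 14:24 = 864 minutes from midnight
Difference: 864 - 74 = 790 minutes
That is 13 hours and 10 minutes

790


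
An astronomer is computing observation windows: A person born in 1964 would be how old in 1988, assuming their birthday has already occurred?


Birth year: 1964
Current year: 1988
Age = current year - birth year
Age = 1988 - 1964 = 24

24


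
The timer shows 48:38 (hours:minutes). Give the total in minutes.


Hours: 48
Minutes: 38
Convert hours to minutes: 48 x 60 = 2880
Add remaining minutes: 2880 + 38 = 2918

2918


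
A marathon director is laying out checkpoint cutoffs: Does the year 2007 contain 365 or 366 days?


Year: 2007
Check leap year rules:
Divisible by 4? No
2007 is not a leap year
Days: 365

365


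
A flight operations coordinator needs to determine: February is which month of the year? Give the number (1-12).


Calendar month order:
1. January
2. February <--
3. March
February is month number 2

2


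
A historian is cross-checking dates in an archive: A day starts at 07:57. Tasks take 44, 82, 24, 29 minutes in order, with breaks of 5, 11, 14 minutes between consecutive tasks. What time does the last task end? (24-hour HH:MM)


Start: 07:57 = 477 min from midnight
  after task 1 (44 min): 08:41
  after break (5 min): 08:46
  after task 2 (82 min): 10:08
  after break (11 min): 10:19
  after task 3 (24 min): 10:43
  after break (14 min): 10:57
  after task 4 (29 min): 11:26
Total elapsed: 209 minutes
End time: 11:26

11:26


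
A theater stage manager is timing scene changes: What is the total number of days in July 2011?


Month: July
Year: 2011
July is a 31-day month
Total: 31 days

31


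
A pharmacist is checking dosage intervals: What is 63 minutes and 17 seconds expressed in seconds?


Minutes: 63
Extra seconds: 17
Seconds per minute: 60
Minutes to seconds: 63 x 60 = 3780
Total: 3780 + 17 = 3797

3797


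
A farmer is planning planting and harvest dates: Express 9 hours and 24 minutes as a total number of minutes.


Hours: 9
Extra minutes: 24
Minutes per hour: 60
Hours to minutes: 9 x 60 = 540
Total: 540 + 24 = 564

564


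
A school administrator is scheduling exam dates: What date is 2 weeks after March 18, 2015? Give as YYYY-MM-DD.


Start: 2015-03-18
Weeks to add: 2
Convert to days: 2 x 7 = 14 days
Add 14 days to 2015-03-18
Result: 2015-04-01

2015-04-01


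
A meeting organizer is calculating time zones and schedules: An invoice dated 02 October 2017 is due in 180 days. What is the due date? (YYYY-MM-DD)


Start: 2017-10-02
Adding 180 days
Days remaining in October: 29
After October: 151 days still to add
November 2017: 30 days, 121 remaining
December 2017: 31 days, 90 remaining
January 2018: 31 days, 59 remaining
February 2018: 28 days, 31 remaining
Result: 2018-03-31

2018-03-31


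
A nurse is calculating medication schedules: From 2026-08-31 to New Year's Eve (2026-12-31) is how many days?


Start: August 31, 2026
End: December 31, 2026
Days left in August: 0
September: 30
October: 31
November: 30
December: 31
Sum of remaining months: 122
Total: 0 + 122 = 122

122


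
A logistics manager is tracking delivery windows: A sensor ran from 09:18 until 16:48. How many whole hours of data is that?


Start: 09:18
End: 16:48
Hour difference: 16 - 9 = 7 hours
Minute difference: 48 - 18 = 30 minutes
Total minutes: 450
Complete hours: 450 / 60 = 7 (remainder 30)

7


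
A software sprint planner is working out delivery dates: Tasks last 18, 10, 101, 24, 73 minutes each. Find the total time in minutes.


Durations: 18, 10, 101, 24, 73
Running sum: 18
+ 10 = 28
+ 101 = 129
+ 24 = 153
+ 73 = 226
Total duration: 226 minutes
That is 3 hours and 46 minutes

226


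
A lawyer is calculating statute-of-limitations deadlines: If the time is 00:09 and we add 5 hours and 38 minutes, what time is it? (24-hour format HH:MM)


Start time: 00:09
Adding: 5 hours 38 minutes
Minutes: 9 + 38 = 47
Hours: 0 + 5 + 0 = 5
Result: 05:47

05:47


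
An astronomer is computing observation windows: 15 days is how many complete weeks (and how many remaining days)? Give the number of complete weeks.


Total days: 15
Days per week: 7
Division: 15 / 7 = 2 remainder 1
Complete weeks: 2
Remaining days: 1

2


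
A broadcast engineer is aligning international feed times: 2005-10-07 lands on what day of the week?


Date: 2005-10-07
January 1, 2005 is a Saturday
Day of year: 280
Offset from Jan 1: 279 days
279 mod 7 = 6
Result: Friday

Friday


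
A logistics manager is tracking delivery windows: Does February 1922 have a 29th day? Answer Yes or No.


Year: 1922
Divisible by 4? 1922 / 4 = 480.5 -> No
Not divisible by 4, so NOT a leap year

No


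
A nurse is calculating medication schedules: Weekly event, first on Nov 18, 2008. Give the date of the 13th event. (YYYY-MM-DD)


First occurrence: 2008-11-18 (occurrence 1)
Each occurrence is 7 days after the previous.
Occurrence 13 is 12 weeks after the first.
12 weeks = 84 days
2008-11-18 + 84 days = 2009-02-10

2009-02-10


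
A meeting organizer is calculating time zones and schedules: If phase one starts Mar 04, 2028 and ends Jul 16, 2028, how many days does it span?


Start date: 2028-03-04
End date: 2028-07-16
Mar 2028: +28 days
Apr 2028: +30 days
May 2028: +31 days
Jun 2028: +30 days
Jul 2028: +15 days
Total: 134 days

134


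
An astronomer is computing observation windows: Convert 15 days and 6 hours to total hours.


Days: 15
Extra hours: 6
Hours per day: 24
Days to hours: 15 x 24 = 360
Total: 360 + 6 = 366

366


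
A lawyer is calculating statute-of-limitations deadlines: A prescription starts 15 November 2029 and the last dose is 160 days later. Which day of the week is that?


Start: 2029-11-15 (Thursday)
Step 1 - find target date: add 160 days
  2029-11-15 + 160 days = 2030-04-24
Step 2 - day of week:
  160 mod 7 = 6
  Thursday + 6 days -> Wednesday
Result: Wednesday (2030-04-24)

Wednesday


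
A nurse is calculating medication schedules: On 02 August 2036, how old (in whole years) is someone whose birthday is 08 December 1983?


Birth: 1983-12-08
Reference: 2036-08-02
Year difference: 2036 - 1983 = 53
Has birthday (12-08) occurred by 08-02? No
Birthday not yet reached this year -> subtract 1
Age in full years: 52

52


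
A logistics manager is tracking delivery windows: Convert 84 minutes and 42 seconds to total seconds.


Minutes: 84
Extra seconds: 42
Seconds per minute: 60
Minutes to seconds: 84 x 60 = 5040
Total: 5040 + 42 = 5082

5082


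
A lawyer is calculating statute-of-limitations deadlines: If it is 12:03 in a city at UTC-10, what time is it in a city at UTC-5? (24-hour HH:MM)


Local time: 12:03 at UTC-10 (offset -10h)
Target zone: UTC-5 (offset -5h)
Difference: -5 - (-10) = 5 hours
Calculation: 12 + (5) = 17
Result: 17:03

17:03


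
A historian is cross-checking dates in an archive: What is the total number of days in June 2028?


Month: June
Year: 2028
June is a 30-day month
Total: 30 days

30


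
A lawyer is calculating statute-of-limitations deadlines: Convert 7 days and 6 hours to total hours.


Days: 7
Extra hours: 6
Hours per day: 24
Days to hours: 7 x 24 = 168
Total: 168 + 6 = 174

174


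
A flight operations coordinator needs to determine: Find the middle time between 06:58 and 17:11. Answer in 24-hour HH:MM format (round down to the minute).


Start time: 06:58 = 418 minutes from midnight
End time: 17:11 = 1031 minutes from midnight
Sum: 418 + 1031 = 1449
Midpoint: 1449 / 2 = 724 minutes
Convert: 724 / 60 = 12 hours, 4 minutes
Result: 12:04

12:04


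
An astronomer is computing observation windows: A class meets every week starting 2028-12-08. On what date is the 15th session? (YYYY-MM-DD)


First occurrence: 2028-12-08 (occurrence 1)
Each occurrence is 7 days after the previous.
Occurrence 15 is 14 weeks after the first.
14 weeks = 98 days
2028-12-08 + 98 days = 2029-03-16

2029-03-16


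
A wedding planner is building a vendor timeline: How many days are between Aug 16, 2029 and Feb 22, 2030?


Start date: 2029-08-16
End date: 2030-02-22
Aug 2029: +16 days
Sep 2029: +30 days
Oct 2029: +31 days
... (4 more months)
Total: 190 days

190


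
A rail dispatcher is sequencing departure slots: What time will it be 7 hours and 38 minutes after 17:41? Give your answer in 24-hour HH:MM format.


Start time: 17:41
Adding: 7 hours 38 minutes
Minutes: 41 + 38 = 79
Minute overflow: 79 >= 60, so carry 1 hour, minutes = 19
Hours: 17 + 7 + 1 = 25
Hour wraparound: 25 mod 24 = 1
Result: 01:19

01:19


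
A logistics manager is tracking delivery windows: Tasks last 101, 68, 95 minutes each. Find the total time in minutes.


Durations: 101, 68, 95
Running sum: 101
+ 68 = 169
+ 95 = 264
Total duration: 264 minutes
That is 4 hours and 24 minutes

264


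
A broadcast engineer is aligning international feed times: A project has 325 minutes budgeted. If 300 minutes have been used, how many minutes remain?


Total budget: 325 minutes
Time used: 300 minutes
Remaining: 325 - 300 = 25 minutes
Percent used: 92.3%
Percent remaining: 7.7%

25


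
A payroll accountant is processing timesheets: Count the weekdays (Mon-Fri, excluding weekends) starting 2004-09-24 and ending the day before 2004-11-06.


Start: 2004-09-24 (Friday)
End (exclusive): 2004-11-06 (Saturday)
Total calendar days: 43
Full weeks: 43 // 7 = 6 -> 30 weekdays
Remaining 1 days starting on Friday:
  Fri(w) -> 1 weekdays
Total business days: 30 + 1 = 31

31


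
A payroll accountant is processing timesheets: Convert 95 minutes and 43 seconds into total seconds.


Minutes: 95
Seconds: 43
Convert minutes to seconds: 95 x 60 = 5700
Add remaining seconds: 5700 + 43 = 5743

5743


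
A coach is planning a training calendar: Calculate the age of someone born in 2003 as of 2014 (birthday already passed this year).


Birth year: 2003
Current year: 2014
Age = current year - birth year
Age = 2014 - 2003 = 11

11


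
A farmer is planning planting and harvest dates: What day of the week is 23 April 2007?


Date: 2007-04-23
January 1, 2007 is a Monday
Day of year: 113
Offset from Jan 1: 112 days
112 mod 7 = 0
Result: Monday

Monday


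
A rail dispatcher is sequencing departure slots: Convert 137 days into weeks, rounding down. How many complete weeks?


Total days: 137
Days per week: 7
Division: 137 / 7 = 19 remainder 4
Complete weeks: 19
Remaining days: 4

19


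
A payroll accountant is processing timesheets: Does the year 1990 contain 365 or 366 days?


Year: 1990
Check leap year rules:
Divisible by 4? No
1990 is not a leap year
Days: 365

365


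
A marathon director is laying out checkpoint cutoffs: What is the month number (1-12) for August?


Calendar month order:
7. July
8. August <--
9. September
August is month number 8

8


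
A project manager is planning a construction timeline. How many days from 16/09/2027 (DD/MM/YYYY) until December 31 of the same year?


Start: September 16, 2027
End: December 31, 2027
Days left in September: 14
October: 31
November: 30
December: 31
Sum of remaining months: 92
Total: 14 + 92 = 106

106


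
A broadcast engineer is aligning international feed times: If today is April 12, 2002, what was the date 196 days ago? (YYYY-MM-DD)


Start: 2002-04-12
Subtracting 196 days
Days already passed in April: 12
After going back through April: 184 more days to subtract
March 2002: 31 days, 153 remaining
February 2002: 28 days, 125 remaining
January 2002: 31 days, 94 remaining
December 2001: 31 days, 63 remaining
Result: 2001-09-28

2001-09-28


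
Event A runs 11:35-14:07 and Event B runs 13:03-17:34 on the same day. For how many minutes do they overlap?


Interval A: [695, 847] minutes from midnight
Interval B: [783, 1054] minutes from midnight
Overlap start = max(695, 783) = 783
Overlap end = min(847, 1054) = 847
Overlap = 847 - 783 = 64 minutes

64


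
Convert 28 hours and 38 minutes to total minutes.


Hours: 28
Extra minutes: 38
Minutes per hour: 60
Hours to minutes: 28 x 60 = 1680
Total: 1680 + 38 = 1718

1718


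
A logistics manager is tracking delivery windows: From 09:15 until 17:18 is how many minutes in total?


Start time: 09:15 = 555 minutes from midnight
End time: 17:18 = 1038 minutes from midnight
Difference: 1038 - 555 = 483 minutes
That is 8 hours and 3 minutes

483


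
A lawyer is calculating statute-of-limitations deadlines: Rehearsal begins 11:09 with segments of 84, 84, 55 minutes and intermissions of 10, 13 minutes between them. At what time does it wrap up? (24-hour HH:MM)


Start: 11:09 = 669 min from midnight
  after task 1 (84 min): 12:33
  after break (10 min): 12:43
  after task 2 (84 min): 14:07
  after break (13 min): 14:20
  after task 3 (55 min): 15:15
Total elapsed: 246 minutes
End time: 15:15

15:15


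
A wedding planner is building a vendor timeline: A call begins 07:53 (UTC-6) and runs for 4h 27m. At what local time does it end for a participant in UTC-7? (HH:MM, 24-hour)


Start: 07:53 in UTC-6
Step 1 - add duration:
  minutes: 53 + 27 = 80 (carry 1h)
  hours: 7 + 4 + 1 = 12
  end in UTC-6: 12:20
Step 2 - convert UTC-6 -> UTC-7:
  offset difference: -7 - (-6) = -1 hours
  12 + (-1) = 11 -> mod 24 = 11
Result: 11:20 in UTC-7

11:20


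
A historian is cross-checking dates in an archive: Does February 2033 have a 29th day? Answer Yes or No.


Year: 2033
Divisible by 4? 2033 / 4 = 508.25 -> No
Not divisible by 4, so NOT a leap year

No


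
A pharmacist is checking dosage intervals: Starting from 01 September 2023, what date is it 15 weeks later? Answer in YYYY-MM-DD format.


Start: 2023-09-01
Weeks to add: 15
Convert to days: 15 x 7 = 105 days
Add 105 days to 2023-09-01
Result: 2023-12-15

2023-12-15


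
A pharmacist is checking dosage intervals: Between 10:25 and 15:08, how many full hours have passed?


Start: 10:25
End: 15:08
Hour difference: 15 - 10 = 5 hours
Minute difference: 8 - 25 = -17 minutes
Total minutes: 283
Complete hours: 283 / 60 = 4 (remainder 43)

4


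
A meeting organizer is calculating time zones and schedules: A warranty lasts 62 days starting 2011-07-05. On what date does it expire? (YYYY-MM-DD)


Start: 2011-07-05
Adding 62 days
Days remaining in July: 26
After July: 36 days still to add
August 2011: 31 days, 5 remaining
September 2011 has 30 days, need 5
Result: 2011-09-05

2011-09-05


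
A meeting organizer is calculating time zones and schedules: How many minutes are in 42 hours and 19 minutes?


Hours: 42
Minutes: 19
Convert hours to minutes: 42 x 60 = 2520
Add remaining minutes: 2520 + 19 = 2539

2539


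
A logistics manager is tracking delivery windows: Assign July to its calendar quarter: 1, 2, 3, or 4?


Month: July (month 7)
Q1: January-March (months 1-3)
Q2: April-June (months 4-6)
Q3: July-September (months 7-9)
Q4: October-December (months 10-12)
Month 7 falls in Q3

3


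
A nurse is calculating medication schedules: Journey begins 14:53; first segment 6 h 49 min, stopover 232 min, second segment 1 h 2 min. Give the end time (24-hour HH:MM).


Depart: 14:53
Leg 1: +409 min -> 21:42
Layover: +232 min -> 01:34
Leg 2: +62 min -> 02:36
Total travel: 703 minutes = 11h 43m
Arrival: 02:36

02:36


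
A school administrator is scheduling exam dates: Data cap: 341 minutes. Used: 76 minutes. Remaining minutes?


Total budget: 341 minutes
Time used: 76 minutes
Remaining: 341 - 76 = 265 minutes
Percent used: 22.3%
Percent remaining: 77.7%

265


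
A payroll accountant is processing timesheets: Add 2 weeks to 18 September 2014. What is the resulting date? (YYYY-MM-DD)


Start: 2014-09-18
Weeks to add: 2
Convert to days: 2 x 7 = 14 days
Add 14 days to 2014-09-18
Result: 2014-10-02

2014-10-02


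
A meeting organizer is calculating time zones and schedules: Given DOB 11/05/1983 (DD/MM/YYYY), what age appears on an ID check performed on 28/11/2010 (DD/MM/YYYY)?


Birth: 1983-05-11
Reference: 2010-11-28
Year difference: 2010 - 1983 = 27
Has birthday (05-11) occurred by 11-28? Yes
Age in full years: 27

27


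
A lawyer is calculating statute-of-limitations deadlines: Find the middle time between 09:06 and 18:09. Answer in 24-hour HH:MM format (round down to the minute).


Start time: 09:06 = 546 minutes from midnight
End time: 18:09 = 1089 minutes from midnight
Sum: 546 + 1089 = 1635
Midpoint: 1635 / 2 = 817 minutes
Convert: 817 / 60 = 13 hours, 37 minutes
Result: 13:37

13:37


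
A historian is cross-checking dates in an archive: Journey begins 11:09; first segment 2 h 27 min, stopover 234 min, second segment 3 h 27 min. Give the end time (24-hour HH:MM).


Depart: 11:09
Leg 1: +147 min -> 13:36
Layover: +234 min -> 17:30
Leg 2: +207 min -> 20:57
Total travel: 588 minutes = 9h 48m
Arrival: 20:57

20:57


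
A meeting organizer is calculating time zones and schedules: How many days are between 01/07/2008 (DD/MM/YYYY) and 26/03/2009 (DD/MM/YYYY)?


Start date: 2008-07-01
End date: 2009-03-26
Jul 2008: +31 days
Aug 2008: +31 days
Sep 2008: +30 days
... (6 more months)
Total: 268 days

268
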